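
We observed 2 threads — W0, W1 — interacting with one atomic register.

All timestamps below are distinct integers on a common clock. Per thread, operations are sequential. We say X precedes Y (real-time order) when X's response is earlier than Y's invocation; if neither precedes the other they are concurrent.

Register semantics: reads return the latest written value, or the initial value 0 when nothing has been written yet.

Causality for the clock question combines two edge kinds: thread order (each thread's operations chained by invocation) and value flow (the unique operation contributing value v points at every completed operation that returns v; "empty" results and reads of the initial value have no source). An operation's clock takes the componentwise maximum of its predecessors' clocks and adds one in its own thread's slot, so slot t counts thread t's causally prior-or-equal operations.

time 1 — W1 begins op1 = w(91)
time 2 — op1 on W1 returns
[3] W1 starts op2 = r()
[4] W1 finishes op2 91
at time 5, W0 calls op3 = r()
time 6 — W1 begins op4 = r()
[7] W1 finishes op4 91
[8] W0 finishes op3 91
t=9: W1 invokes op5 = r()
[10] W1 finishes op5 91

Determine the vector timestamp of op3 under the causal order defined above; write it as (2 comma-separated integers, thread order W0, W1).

(1, 1)

VC(op1, invoked at 1): no causal predecessors; +1 on W1 → (0, 1)
invoked at 3, op2 merges VC(op1)=(0, 1) and bumps W1's slot → (0, 2)
invoked at 5, op3 merges VC(op1)=(0, 1) and bumps W0's slot → (1, 1)
invoked at 6, op4 merges VC(op1)=(0, 1), VC(op2)=(0, 2) and bumps W1's slot → (0, 3)
invoked at 9, op5 merges VC(op1)=(0, 1), VC(op4)=(0, 3) and bumps W1's slot → (0, 4)
target: VC(op3) = (1, 1)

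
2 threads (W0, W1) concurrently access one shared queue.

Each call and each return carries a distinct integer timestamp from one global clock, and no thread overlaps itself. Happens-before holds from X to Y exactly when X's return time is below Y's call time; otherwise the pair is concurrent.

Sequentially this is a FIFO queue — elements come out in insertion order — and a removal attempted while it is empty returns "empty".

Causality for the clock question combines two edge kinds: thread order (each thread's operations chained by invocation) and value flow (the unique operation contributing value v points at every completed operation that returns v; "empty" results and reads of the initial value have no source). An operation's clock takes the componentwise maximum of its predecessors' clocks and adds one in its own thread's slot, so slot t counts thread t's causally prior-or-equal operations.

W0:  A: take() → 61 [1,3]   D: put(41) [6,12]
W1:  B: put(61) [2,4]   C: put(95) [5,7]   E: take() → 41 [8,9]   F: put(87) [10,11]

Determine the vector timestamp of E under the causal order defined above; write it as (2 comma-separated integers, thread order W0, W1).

(2, 3)

B, invoked 2, has no incoming edges; only W1's bump applies → (0, 1)
merge at C (invoked 5): VC(B)=(0, 1), own-thread bump on W1 → (0, 2)
merge at A (invoked 1): VC(B)=(0, 1), own-thread bump on W0 → (1, 1)
merge at D (invoked 6): VC(A)=(1, 1), own-thread bump on W0 → (2, 1)
merge at E (invoked 8): VC(C)=(0, 2), VC(D)=(2, 1), own-thread bump on W1 → (2, 3)
merge at F (invoked 10): VC(E)=(2, 3), own-thread bump on W1 → (2, 4)
target: VC(E) = (2, 3)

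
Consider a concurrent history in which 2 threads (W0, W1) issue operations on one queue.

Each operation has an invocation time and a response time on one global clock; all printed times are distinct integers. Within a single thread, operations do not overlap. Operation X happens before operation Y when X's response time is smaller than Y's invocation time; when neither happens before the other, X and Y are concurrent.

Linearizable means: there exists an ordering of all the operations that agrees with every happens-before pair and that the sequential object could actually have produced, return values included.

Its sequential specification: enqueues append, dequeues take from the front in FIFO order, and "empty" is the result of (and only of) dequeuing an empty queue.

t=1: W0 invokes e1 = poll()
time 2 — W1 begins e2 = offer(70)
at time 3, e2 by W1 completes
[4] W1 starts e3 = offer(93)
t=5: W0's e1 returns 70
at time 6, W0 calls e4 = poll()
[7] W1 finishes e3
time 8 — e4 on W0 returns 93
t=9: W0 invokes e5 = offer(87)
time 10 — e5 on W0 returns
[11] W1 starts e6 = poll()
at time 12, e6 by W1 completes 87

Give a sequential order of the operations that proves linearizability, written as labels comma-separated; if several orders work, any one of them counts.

step 1: e2 offer(70) — queue <70>
step 2: e1 poll() → 70 — queue <>
step 3: e3 offer(93) — queue <93>
step 4: e4 poll() → 93 — queue <>
step 5: e5 offer(87) — queue <87>
step 6: e6 poll() → 87 — queue <>

e2, e1, e3, e4, e5, e6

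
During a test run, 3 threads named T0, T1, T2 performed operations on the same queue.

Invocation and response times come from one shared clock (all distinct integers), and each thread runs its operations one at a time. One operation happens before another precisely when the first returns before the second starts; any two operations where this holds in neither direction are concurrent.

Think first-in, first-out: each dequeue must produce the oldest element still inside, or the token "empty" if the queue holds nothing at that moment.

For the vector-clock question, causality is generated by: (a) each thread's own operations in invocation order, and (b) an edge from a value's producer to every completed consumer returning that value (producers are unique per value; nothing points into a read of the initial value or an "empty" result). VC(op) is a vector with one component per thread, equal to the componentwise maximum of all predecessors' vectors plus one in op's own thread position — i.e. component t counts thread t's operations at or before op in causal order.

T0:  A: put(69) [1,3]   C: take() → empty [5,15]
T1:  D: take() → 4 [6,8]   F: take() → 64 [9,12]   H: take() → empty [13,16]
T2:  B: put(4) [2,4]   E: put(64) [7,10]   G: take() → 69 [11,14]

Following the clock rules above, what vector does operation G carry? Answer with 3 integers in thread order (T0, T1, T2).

no predecessors for B (invoked 2): T2 increments from zero → (0, 0, 1)
no predecessors for A (invoked 1): T0 increments from zero → (1, 0, 0)
E, invoked 7, takes VC(B)=(0, 0, 1) under max, adds 1 for T2 → (0, 0, 2)
D, invoked 6, takes VC(B)=(0, 0, 1) under max, adds 1 for T1 → (0, 1, 1)
C, invoked 5, takes VC(A)=(1, 0, 0) under max, adds 1 for T0 → (2, 0, 0)
F, invoked 9, takes VC(D)=(0, 1, 1), VC(E)=(0, 0, 2) under max, adds 1 for T1 → (0, 2, 2)
G, invoked 11, takes VC(A)=(1, 0, 0), VC(E)=(0, 0, 2) under max, adds 1 for T2 → (1, 0, 3)
H, invoked 13, takes VC(F)=(0, 2, 2) under max, adds 1 for T1 → (0, 3, 2)
target: VC(G) = (1, 0, 3)

(1, 0, 3)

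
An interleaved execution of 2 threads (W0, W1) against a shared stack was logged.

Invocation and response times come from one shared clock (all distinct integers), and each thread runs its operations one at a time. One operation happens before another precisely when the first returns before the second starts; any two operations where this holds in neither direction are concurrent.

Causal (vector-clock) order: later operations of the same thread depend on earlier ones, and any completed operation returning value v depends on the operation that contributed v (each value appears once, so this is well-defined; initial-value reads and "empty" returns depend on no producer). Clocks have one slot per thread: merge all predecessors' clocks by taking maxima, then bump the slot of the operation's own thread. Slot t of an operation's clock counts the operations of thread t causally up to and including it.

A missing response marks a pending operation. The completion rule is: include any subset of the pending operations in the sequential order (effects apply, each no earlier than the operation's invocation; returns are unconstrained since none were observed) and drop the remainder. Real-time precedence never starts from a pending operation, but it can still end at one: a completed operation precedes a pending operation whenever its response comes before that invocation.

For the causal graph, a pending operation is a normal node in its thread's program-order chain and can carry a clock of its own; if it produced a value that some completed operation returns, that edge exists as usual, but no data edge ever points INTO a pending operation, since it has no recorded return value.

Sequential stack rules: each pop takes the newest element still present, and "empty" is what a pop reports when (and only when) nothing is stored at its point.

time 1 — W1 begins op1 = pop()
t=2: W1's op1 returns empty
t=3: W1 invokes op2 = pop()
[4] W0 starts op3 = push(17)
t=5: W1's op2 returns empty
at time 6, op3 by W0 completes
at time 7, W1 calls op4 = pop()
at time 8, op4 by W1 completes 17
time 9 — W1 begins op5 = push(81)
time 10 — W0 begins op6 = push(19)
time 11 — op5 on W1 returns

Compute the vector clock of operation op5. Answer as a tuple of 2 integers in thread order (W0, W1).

op1, invoked 1, has no incoming edges; only W1's bump applies → (0, 1)
op3, invoked 4, has no incoming edges; only W0's bump applies → (1, 0)
from VC(op1)=(0, 1), op2 (invoked 3) maxes components and bumps W1 → (0, 2)
from VC(op3)=(1, 0), op6 (invoked 10) maxes components and bumps W0 → (2, 0)
from VC(op2)=(0, 2), VC(op3)=(1, 0), op4 (invoked 7) maxes components and bumps W1 → (1, 3)
from VC(op4)=(1, 3), op5 (invoked 9) maxes components and bumps W1 → (1, 4)
target: VC(op5) = (1, 4)

(1, 4)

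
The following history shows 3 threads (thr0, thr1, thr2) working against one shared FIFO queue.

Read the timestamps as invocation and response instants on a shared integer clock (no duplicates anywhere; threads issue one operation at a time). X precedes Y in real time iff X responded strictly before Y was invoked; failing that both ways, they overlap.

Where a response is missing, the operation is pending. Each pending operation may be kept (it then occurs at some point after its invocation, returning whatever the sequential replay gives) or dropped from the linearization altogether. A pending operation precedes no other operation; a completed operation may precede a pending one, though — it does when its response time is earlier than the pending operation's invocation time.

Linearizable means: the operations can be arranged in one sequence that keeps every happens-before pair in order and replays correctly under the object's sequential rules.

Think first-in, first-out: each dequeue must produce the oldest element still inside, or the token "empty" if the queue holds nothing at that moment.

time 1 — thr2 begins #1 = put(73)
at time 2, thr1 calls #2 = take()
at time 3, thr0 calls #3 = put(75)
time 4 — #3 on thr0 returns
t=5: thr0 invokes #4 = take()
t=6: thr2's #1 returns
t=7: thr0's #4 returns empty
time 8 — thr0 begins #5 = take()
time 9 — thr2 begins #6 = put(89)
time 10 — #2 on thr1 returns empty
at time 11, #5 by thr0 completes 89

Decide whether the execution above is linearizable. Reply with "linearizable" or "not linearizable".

not linearizable

through event 9 a valid linearization exists; event 10 (#2 responding at time 10) ends that
no legal order exists: 12 real-time-consistent candidates over 4 completed FIFO queue operations, all rejected
no completion choice of the 2 pending operations (#5, #6) rescues it — every subset was tried
e.g. #1, #2, #3, #4 (pending dropped): illegal at step 2, since #2 take() → empty cannot apply there
e.g. #1, #3, #2, #4 (pending dropped): illegal at step 3, since #2 take() → empty cannot apply there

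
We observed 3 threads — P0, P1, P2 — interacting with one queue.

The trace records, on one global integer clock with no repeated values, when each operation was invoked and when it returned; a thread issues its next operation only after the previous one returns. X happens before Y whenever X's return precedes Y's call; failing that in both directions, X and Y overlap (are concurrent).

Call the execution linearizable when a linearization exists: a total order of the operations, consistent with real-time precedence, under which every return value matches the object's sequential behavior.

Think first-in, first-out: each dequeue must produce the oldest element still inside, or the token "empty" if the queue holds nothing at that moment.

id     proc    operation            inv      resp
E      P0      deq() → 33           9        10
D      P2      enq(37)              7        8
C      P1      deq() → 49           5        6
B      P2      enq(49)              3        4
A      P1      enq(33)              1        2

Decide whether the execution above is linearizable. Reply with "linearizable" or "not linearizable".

not linearizable

the violation lands at event 6, C's response at time 6: events 1..5 linearize, events 1..6 do not
exactly one order of the 3 completed ops respects real time; the queue replay fails
for example A, B, C fails at step 3: C deq() → 49 is not legal there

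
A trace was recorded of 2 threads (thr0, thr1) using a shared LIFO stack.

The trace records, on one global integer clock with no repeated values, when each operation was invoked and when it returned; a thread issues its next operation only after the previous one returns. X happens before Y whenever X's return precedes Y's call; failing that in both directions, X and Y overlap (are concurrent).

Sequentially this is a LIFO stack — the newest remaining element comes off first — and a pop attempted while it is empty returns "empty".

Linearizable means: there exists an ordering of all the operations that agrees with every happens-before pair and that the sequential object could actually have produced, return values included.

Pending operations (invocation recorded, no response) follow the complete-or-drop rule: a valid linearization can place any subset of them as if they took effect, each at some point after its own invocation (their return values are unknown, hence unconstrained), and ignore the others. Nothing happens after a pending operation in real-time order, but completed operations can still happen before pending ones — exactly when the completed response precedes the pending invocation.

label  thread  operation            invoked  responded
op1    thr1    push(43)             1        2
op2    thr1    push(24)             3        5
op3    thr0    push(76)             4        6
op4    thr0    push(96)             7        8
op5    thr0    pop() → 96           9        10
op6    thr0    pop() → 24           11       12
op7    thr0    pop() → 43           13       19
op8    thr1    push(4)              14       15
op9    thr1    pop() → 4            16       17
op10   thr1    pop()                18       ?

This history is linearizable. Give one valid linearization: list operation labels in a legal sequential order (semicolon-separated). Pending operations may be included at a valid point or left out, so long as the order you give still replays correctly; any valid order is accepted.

op1; op3; op2; op4; op5; op6; op8; op9; op10; op7

1. op1 push(43), leaving stack <43>
2. op3 push(76), leaving stack <43,76>
3. op2 push(24), leaving stack <43,76,24>
4. op4 push(96), leaving stack <43,76,24,96>
5. op5 pop() → 96, leaving stack <43,76,24>
6. op6 pop() → 24, leaving stack <43,76>
7. op8 push(4), leaving stack <43,76,4>
8. op9 pop() → 4, leaving stack <43,76>
9. op10 pop() (pending, included), leaving stack <43>
10. op7 pop() → 43, leaving stack <>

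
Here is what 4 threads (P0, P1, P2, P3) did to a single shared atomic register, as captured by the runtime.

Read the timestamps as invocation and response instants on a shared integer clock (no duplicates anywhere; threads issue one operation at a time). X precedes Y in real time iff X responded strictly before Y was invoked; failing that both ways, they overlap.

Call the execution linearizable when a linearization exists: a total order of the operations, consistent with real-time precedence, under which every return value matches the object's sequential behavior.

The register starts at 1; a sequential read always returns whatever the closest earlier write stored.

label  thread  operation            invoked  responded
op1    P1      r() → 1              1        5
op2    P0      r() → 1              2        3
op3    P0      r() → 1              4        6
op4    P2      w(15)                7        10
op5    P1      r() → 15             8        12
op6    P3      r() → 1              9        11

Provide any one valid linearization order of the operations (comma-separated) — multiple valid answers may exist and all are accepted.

step 1: op1 r() → 1 — value 1
step 2: op2 r() → 1 — value 1
step 3: op3 r() → 1 — value 1
step 4: op6 r() → 1 — value 1
step 5: op4 w(15) — value 15
step 6: op5 r() → 15 — value 15

op1, op2, op3, op6, op4, op5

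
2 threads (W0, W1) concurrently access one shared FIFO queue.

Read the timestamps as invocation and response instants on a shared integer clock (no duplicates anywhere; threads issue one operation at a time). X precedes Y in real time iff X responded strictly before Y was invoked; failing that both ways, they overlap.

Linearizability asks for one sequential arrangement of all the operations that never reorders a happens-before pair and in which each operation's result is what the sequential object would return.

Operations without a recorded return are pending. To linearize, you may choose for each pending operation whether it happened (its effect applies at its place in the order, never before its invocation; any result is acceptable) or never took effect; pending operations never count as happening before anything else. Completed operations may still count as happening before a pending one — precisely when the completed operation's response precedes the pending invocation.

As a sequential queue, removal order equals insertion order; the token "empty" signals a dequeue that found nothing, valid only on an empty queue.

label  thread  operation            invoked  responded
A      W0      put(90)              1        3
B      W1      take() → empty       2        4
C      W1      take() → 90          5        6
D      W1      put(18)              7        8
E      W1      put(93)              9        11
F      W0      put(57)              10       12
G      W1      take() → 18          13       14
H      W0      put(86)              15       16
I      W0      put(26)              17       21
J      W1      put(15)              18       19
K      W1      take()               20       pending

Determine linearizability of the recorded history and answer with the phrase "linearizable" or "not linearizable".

linearizable

witness order: B, A, C, D, E, F, G, H, I, J
step 1: B take() → empty — queue <>
step 2: A put(90) — queue <90>
step 3: C take() → 90 — queue <>
step 4: D put(18) — queue <18>
step 5: E put(93) — queue <18,93>
step 6: F put(57) — queue <18,93,57>
step 7: G take() → 18 — queue <93,57>
step 8: H put(86) — queue <93,57,86>
step 9: I put(26) — queue <93,57,86,26>
step 10: J put(15) — queue <93,57,86,26,15>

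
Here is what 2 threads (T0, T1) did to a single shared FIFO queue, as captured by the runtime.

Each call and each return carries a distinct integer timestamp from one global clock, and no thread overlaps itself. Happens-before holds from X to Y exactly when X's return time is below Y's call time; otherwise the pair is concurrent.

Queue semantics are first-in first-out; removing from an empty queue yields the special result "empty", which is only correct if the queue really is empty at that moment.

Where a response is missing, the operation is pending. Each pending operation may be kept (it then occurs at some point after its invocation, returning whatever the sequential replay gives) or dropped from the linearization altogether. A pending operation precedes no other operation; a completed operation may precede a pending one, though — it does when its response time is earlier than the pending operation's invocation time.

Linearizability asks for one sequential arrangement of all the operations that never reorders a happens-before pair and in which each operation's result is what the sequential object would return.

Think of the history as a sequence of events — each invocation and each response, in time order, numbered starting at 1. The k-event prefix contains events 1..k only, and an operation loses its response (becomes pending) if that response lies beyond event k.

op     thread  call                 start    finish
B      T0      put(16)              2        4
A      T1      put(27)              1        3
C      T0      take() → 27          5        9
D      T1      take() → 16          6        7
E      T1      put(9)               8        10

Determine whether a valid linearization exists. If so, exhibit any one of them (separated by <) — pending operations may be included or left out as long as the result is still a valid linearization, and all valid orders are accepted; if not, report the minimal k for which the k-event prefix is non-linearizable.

linearizable — witness: A < B < C < D < E

after step 1 (A put(27)): queue <27>
after step 2 (B put(16)): queue <27,16>
after step 3 (C take() → 27): queue <16>
after step 4 (D take() → 16): queue <>
after step 5 (E put(9)): queue <9>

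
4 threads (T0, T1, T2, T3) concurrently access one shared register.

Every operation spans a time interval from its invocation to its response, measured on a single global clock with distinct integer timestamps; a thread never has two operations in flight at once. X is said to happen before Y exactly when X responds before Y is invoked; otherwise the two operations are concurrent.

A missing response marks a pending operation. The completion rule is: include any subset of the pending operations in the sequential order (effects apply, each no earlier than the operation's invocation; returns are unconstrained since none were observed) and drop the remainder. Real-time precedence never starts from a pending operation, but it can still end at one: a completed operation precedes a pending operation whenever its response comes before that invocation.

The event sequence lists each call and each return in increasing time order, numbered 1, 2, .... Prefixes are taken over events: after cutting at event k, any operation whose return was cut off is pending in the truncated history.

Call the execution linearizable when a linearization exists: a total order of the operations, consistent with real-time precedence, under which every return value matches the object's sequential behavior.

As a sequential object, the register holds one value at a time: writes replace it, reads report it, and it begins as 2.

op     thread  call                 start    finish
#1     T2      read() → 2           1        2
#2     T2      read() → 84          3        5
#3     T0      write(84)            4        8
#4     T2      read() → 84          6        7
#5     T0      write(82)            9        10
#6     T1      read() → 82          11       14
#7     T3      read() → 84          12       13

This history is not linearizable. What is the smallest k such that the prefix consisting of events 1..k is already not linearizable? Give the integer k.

13

events 1..12 are linearizable, e.g. via #1, #3, #2, #4, #5:
1. #1 read() → 2, leaving value 2
2. #3 write(84), leaving value 84
3. #2 read() → 84, leaving value 84
4. #4 read() → 84, leaving value 84
5. #5 write(82), leaving value 82
with event 13 included (#7 responding at time 13), all real-time-consistent orders fail
include/drop combinations of the 1 pending operation (#6) were all tried; none helps
sample order #1, #2, #3, #4, #5, #7 (pending dropped) stalls at step 2 — #2 read() → 84 has no legal effect
sample order #1, #2, #4, #3, #5, #7 (pending dropped) stalls at step 2 — #2 read() → 84 has no legal effect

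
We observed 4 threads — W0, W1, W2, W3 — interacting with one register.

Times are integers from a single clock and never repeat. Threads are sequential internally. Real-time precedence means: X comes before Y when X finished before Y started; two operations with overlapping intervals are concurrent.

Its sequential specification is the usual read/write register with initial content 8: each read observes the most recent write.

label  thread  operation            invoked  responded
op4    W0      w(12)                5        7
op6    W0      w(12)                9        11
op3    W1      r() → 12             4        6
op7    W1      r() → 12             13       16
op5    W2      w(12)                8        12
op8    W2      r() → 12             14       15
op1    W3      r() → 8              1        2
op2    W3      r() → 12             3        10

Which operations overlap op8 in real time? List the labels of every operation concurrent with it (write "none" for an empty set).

op7

op8 runs from 14 to 15; window-overlapping ops are concurrent
op1 [1,2]: before
op2 [3,10]: before
op3 [4,6]: before
op4 [5,7]: before
op5 [8,12]: before
op6 [9,11]: before
op7 [13,16]: concurrent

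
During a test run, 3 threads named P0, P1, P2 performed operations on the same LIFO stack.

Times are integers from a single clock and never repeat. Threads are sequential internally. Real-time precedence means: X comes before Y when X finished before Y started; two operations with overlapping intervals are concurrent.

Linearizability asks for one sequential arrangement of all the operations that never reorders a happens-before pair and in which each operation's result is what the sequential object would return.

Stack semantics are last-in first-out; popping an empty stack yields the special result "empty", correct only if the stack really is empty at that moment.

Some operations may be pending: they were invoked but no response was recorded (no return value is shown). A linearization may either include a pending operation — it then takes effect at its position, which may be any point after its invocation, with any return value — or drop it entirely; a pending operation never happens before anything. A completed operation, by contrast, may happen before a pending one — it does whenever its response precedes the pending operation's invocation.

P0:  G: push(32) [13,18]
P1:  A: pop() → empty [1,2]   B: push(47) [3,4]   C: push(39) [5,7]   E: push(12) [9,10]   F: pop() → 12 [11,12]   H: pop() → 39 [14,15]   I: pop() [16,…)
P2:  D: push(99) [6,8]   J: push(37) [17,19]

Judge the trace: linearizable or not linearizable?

witness order: A, B, D, C, E, F, H, G, I, J
after step 1 (A pop() → empty): stack <>
after step 2 (B push(47)): stack <47>
after step 3 (D push(99)): stack <47,99>
after step 4 (C push(39)): stack <47,99,39>
after step 5 (E push(12)): stack <47,99,39,12>
after step 6 (F pop() → 12): stack <47,99,39>
after step 7 (H pop() → 39): stack <47,99>
after step 8 (G push(32)): stack <47,99,32>
after step 9 (I pop() (pending, included)): stack <47,99>
after step 10 (J push(37)): stack <47,99,37>

linearizable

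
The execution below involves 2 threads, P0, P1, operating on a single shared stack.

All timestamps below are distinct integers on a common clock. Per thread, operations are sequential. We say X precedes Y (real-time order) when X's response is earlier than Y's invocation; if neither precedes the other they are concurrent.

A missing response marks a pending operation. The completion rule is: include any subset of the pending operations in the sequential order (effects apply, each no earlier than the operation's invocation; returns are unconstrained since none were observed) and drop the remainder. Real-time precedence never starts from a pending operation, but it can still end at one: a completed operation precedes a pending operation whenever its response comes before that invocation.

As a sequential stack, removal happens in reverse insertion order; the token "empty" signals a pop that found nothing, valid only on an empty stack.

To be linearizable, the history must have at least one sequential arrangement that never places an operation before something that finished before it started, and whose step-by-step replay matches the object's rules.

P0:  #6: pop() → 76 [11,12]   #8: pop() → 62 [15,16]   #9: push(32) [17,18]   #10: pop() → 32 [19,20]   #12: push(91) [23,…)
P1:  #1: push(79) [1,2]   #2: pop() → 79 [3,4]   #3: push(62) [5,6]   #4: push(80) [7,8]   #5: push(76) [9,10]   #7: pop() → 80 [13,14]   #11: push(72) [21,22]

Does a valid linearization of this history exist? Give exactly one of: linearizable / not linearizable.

a witness: #1, #2, #3, #4, #5, #6, #7, #8, #9, #10, #11
1. #1 push(79), leaving stack <79>
2. #2 pop() → 79, leaving stack <>
3. #3 push(62), leaving stack <62>
4. #4 push(80), leaving stack <62,80>
5. #5 push(76), leaving stack <62,80,76>
6. #6 pop() → 76, leaving stack <62,80>
7. #7 pop() → 80, leaving stack <62>
8. #8 pop() → 62, leaving stack <>
9. #9 push(32), leaving stack <32>
10. #10 pop() → 32, leaving stack <>
11. #11 push(72), leaving stack <72>

linearizable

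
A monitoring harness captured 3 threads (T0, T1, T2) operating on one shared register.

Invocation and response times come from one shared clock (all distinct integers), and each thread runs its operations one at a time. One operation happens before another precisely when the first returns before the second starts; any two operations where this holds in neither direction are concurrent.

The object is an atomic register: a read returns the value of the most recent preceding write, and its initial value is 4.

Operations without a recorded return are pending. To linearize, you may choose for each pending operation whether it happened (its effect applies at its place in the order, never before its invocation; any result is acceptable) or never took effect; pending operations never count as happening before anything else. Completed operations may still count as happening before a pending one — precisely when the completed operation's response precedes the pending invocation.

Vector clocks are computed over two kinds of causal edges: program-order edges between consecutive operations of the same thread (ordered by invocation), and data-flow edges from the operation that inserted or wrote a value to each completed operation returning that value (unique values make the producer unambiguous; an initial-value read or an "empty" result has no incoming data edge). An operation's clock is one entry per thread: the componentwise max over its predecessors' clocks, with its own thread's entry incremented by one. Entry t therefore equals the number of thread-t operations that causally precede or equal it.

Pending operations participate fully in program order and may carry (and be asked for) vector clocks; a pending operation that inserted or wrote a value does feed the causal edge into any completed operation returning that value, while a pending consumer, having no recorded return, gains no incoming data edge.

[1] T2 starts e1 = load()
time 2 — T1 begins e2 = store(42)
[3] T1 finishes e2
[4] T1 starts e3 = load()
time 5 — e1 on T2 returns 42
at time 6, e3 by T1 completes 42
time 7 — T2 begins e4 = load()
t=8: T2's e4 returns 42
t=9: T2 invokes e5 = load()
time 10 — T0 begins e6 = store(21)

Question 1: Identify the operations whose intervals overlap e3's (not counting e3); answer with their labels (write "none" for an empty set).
e1

overlap test against e3 [4,6]: concurrent iff the interval meets 4..6
e1 [1,5]: concurrent
e2 [2,3]: before
e4 [7,8]: after
e5 [9,…): after
e6 [10,…): after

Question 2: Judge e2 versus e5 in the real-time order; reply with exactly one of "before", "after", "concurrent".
before

e2 spans [2,3], e5 spans [9,…)
resp(e2)=3 < inv(e5)=9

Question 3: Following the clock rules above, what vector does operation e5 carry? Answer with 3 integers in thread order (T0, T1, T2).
(0, 1, 3)

root op e2, invoked 2: fresh clock plus T1's own tick → (0, 1, 0)
root op e6, invoked 10: fresh clock plus T0's own tick → (1, 0, 0)
e1, invoked 1, takes VC(e2)=(0, 1, 0) under max, adds 1 for T2 → (0, 1, 1)
e3, invoked 4, takes VC(e2)=(0, 1, 0) under max, adds 1 for T1 → (0, 2, 0)
e4, invoked 7, takes VC(e1)=(0, 1, 1), VC(e2)=(0, 1, 0) under max, adds 1 for T2 → (0, 1, 2)
e5, invoked 9, takes VC(e4)=(0, 1, 2) under max, adds 1 for T2 → (0, 1, 3)
target: VC(e5) = (0, 1, 3)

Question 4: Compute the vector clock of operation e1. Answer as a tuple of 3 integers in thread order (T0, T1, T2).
(0, 1, 1)

no predecessors for e2 (invoked 2): T1 increments from zero → (0, 1, 0)
no predecessors for e6 (invoked 10): T0 increments from zero → (1, 0, 0)
e1 (invocation 1): componentwise max over VC(e2)=(0, 1, 0), +1 at T2, giving (0, 1, 1)
e3 (invocation 4): componentwise max over VC(e2)=(0, 1, 0), +1 at T1, giving (0, 2, 0)
e4 (invocation 7): componentwise max over VC(e1)=(0, 1, 1), VC(e2)=(0, 1, 0), +1 at T2, giving (0, 1, 2)
e5 (invocation 9): componentwise max over VC(e4)=(0, 1, 2), +1 at T2, giving (0, 1, 3)
target: VC(e1) = (0, 1, 1)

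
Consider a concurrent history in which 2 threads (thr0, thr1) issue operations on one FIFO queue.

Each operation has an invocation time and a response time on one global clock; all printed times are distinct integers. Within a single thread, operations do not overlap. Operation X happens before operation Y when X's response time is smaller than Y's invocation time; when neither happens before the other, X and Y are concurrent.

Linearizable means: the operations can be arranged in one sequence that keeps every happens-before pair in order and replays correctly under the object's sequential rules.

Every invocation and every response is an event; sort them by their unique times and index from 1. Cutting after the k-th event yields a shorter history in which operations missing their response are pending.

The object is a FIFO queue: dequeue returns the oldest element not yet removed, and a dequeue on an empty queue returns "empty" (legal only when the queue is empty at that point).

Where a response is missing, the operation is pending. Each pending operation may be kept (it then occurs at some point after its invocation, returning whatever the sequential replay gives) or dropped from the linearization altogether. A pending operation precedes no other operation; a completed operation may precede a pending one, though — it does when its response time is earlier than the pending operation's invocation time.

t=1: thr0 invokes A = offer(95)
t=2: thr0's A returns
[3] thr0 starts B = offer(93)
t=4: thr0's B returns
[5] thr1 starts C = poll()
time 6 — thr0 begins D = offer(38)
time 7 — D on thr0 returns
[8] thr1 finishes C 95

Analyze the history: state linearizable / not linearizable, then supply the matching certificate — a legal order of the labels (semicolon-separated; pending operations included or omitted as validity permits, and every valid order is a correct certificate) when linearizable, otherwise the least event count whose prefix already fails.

linearizable — witness: A; B; C; D

1. A offer(95), leaving queue <95>
2. B offer(93), leaving queue <95,93>
3. C poll() → 95, leaving queue <93>
4. D offer(38), leaving queue <93,38>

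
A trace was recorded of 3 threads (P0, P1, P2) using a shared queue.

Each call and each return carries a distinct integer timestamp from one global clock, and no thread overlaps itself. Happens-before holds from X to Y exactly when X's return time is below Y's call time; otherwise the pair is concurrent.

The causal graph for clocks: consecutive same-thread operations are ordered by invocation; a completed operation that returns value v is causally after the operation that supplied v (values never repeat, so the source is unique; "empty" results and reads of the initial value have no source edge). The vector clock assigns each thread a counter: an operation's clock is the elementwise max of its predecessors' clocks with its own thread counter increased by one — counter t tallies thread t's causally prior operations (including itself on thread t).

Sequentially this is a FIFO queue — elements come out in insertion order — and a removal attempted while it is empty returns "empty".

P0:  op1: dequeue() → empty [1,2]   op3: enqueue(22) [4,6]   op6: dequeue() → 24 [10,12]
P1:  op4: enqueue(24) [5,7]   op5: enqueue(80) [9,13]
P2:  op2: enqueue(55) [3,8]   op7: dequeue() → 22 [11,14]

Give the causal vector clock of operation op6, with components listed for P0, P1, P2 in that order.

(3, 1, 0)

no predecessors for op2 (invoked 3): P2 increments from zero → (0, 0, 1)
no predecessors for op4 (invoked 5): P1 increments from zero → (0, 1, 0)
no predecessors for op1 (invoked 1): P0 increments from zero → (1, 0, 0)
op5, invoked 9, takes VC(op4)=(0, 1, 0) under max, adds 1 for P1 → (0, 2, 0)
op3, invoked 4, takes VC(op1)=(1, 0, 0) under max, adds 1 for P0 → (2, 0, 0)
op7, invoked 11, takes VC(op2)=(0, 0, 1), VC(op3)=(2, 0, 0) under max, adds 1 for P2 → (2, 0, 2)
op6, invoked 10, takes VC(op3)=(2, 0, 0), VC(op4)=(0, 1, 0) under max, adds 1 for P0 → (3, 1, 0)
target: VC(op6) = (3, 1, 0)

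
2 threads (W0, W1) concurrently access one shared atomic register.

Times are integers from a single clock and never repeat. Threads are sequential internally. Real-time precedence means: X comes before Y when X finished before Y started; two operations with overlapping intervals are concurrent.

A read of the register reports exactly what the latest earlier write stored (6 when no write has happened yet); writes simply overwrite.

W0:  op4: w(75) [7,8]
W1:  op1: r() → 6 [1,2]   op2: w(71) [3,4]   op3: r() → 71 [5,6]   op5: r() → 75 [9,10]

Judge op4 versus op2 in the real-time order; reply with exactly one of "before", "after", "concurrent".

after

op4 spans [7,8], op2 spans [3,4]
resp(op2)=4 < inv(op4)=7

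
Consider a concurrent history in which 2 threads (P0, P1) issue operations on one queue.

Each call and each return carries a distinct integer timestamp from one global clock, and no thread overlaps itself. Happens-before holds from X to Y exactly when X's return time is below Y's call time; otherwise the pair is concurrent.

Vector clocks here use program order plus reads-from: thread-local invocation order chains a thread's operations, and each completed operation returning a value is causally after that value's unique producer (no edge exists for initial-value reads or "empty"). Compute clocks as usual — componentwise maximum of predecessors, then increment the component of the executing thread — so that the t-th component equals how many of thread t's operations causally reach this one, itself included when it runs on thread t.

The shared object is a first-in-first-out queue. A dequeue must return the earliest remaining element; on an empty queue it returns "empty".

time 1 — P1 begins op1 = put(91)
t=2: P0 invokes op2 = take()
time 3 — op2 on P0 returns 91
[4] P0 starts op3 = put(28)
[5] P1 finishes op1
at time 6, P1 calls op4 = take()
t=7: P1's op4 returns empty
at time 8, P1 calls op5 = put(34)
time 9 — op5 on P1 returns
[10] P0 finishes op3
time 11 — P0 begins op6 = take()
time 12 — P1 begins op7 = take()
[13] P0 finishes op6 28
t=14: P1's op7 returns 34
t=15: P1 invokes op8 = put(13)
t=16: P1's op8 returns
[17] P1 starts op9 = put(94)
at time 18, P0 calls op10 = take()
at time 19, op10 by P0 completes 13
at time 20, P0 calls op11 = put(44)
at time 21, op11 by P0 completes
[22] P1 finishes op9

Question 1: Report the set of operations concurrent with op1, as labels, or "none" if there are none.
Answer: op2, op3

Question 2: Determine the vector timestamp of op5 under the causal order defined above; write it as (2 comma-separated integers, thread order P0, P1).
Answer: (0, 3)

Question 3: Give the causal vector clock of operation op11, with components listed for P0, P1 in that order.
Answer: (5, 5)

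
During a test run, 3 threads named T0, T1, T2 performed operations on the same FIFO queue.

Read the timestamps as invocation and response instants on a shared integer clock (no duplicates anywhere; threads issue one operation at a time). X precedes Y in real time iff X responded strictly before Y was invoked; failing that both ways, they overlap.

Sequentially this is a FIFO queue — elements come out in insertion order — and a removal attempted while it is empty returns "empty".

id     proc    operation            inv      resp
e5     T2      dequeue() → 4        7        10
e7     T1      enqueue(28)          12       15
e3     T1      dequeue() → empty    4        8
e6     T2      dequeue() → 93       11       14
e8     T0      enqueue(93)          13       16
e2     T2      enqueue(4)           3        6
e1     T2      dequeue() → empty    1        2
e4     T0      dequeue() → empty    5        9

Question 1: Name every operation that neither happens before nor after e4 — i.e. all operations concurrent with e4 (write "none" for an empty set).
e2, e3, e5

overlap test against e4 [5,9]: concurrent iff the interval meets 5..9
e1 [1,2]: before
e2 [3,6]: concurrent
e3 [4,8]: concurrent
e5 [7,10]: concurrent
e6 [11,14]: after
e7 [12,15]: after
e8 [13,16]: after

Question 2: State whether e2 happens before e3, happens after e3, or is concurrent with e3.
concurrent

e2 spans [3,6], e3 spans [4,8]
the intervals overlap in both directions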